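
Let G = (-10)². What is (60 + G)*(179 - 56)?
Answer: 19680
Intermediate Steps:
G = 100
(60 + G)*(179 - 56) = (60 + 100)*(179 - 56) = 160*123 = 19680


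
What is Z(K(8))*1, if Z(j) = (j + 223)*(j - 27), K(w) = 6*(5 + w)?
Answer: 15351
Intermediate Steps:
K(w) = 30 + 6*w
Z(j) = (-27 + j)*(223 + j) (Z(j) = (223 + j)*(-27 + j) = (-27 + j)*(223 + j))
Z(K(8))*1 = (-6021 + (30 + 6*8)² + 196*(30 + 6*8))*1 = (-6021 + (30 + 48)² + 196*(30 + 48))*1 = (-6021 + 78² + 196*78)*1 = (-6021 + 6084 + 15288)*1 = 15351*1 = 15351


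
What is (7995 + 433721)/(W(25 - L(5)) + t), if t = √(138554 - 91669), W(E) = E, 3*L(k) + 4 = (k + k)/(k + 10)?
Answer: -46711467/187123 + 8944749*√46885/935615 ≈ 1820.5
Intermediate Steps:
L(k) = -4/3 + 2*k/(3*(10 + k)) (L(k) = -4/3 + ((k + k)/(k + 10))/3 = -4/3 + ((2*k)/(10 + k))/3 = -4/3 + (2*k/(10 + k))/3 = -4/3 + 2*k/(3*(10 + k)))
t = √46885 ≈ 216.53
(7995 + 433721)/(W(25 - L(5)) + t) = (7995 + 433721)/((25 - 2*(-20 - 1*5)/(3*(10 + 5))) + √46885) = 441716/((25 - 2*(-20 - 5)/(3*15)) + √46885) = 441716/((25 - 2*(-25)/(3*15)) + √46885) = 441716/((25 - 1*(-10/9)) + √46885) = 441716/((25 + 10/9) + √46885) = 441716/(235/9 + √46885)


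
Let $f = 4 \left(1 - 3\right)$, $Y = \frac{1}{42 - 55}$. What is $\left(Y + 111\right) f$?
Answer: $- \frac{11536}{13} \approx -887.38$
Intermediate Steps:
$Y = - \frac{1}{13}$ ($Y = \frac{1}{-13} = - \frac{1}{13} \approx -0.076923$)
$f = -8$ ($f = 4 \left(-2\right) = -8$)
$\left(Y + 111\right) f = \left(- \frac{1}{13} + 111\right) \left(-8\right) = \frac{1442}{13} \left(-8\right) = - \frac{11536}{13}$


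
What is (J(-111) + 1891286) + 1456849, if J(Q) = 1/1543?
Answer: 5166172306/1543 ≈ 3.3481e+6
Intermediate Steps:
J(Q) = 1/1543
(J(-111) + 1891286) + 1456849 = (1/1543 + 1891286) + 1456849 = 2918254299/1543 + 1456849 = 5166172306/1543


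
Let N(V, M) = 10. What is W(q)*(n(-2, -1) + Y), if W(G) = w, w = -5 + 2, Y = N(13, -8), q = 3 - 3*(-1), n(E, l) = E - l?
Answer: -27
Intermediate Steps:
q = 6 (q = 3 + 3 = 6)
Y = 10
w = -3
W(G) = -3
W(q)*(n(-2, -1) + Y) = -3*((-2 - 1*(-1)) + 10) = -3*((-2 + 1) + 10) = -3*(-1 + 10) = -3*9 = -27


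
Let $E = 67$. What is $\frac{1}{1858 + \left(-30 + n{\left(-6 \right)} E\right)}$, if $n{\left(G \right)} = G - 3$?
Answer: $\frac{1}{1225} \approx 0.00081633$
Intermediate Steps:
$n{\left(G \right)} = -3 + G$
$\frac{1}{1858 + \left(-30 + n{\left(-6 \right)} E\right)} = \frac{1}{1858 + \left(-30 + \left(-3 - 6\right) 67\right)} = \frac{1}{1858 - 633} = \frac{1}{1225}$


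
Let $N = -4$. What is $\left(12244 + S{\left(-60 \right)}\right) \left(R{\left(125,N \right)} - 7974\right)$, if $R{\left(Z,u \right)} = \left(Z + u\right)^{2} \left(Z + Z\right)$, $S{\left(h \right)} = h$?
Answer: $44499330784$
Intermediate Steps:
$R{\left(Z,u \right)} = 2 Z \left(Z + u\right)^{2}$ ($R{\left(Z,u \right)} = \left(Z + u\right)^{2} \cdot 2 Z = 2 Z \left(Z + u\right)^{2}$)
$\left(12244 + S{\left(-60 \right)}\right) \left(R{\left(125,N \right)} - 7974\right) = \left(12244 - 60\right) \left(2 \cdot 125 \left(125 - 4\right)^{2} - 7974\right) = 12184 \left(2 \cdot 125 \cdot 121^{2} - 7974\right) = 12184 \left(2 \cdot 125 \cdot 14641 - 7974\right) = 12184 \left(3660250 - 7974\right) = 12184 \cdot 3652276 = 44499330784$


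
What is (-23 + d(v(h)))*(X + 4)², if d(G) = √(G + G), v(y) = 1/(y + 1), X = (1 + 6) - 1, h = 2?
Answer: -2300 + 100*√6/3 ≈ -2218.4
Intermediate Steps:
X = 6 (X = 7 - 1 = 6)
v(y) = 1/(1 + y)
d(G) = √2*√G (d(G) = √(2*G) = √2*√G)
(-23 + d(v(h)))*(X + 4)² = (-23 + √2*√(1/(1 + 2)))*(6 + 4)² = (-23 + √2*√(1/3))*10² = (-23 + √2*√(⅓))*100 = (-23 + √2*(√3/3))*100 = (-23 + √6/3)*100 = -2300 + 100*√6/3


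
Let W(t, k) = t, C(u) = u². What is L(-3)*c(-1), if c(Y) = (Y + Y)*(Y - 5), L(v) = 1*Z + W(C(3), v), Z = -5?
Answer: 48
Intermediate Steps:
L(v) = 4 (L(v) = 1*(-5) + 3² = -5 + 9 = 4)
c(Y) = 2*Y*(-5 + Y) (c(Y) = (2*Y)*(-5 + Y) = 2*Y*(-5 + Y))
L(-3)*c(-1) = 4*(2*(-1)*(-5 - 1)) = 4*(2*(-1)*(-6)) = 4*12 = 48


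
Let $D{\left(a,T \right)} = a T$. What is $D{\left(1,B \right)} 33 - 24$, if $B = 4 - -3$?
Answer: $207$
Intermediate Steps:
$B = 7$ ($B = 4 + 3 = 7$)
$D{\left(a,T \right)} = T a$
$D{\left(1,B \right)} 33 - 24 = 7 \cdot 1 \cdot 33 - 24 = 7 \cdot 33 - 24 = 231 - 24 = 207$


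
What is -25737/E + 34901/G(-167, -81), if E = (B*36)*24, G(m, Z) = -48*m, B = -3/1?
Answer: 2060911/144288 ≈ 14.283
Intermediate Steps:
B = -3 (B = -3*1 = -3)
E = -2592 (E = -3*36*24 = -108*24 = -2592)
-25737/E + 34901/G(-167, -81) = -25737/(-2592) + 34901/((-48*(-167))) = -25737*(-1/2592) + 34901/8016 = 8579/864 + 34901*(1/8016) = 8579/864 + 34901/8016 = 2060911/144288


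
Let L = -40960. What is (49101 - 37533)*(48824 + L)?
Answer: 90970752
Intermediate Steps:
(49101 - 37533)*(48824 + L) = (49101 - 37533)*(48824 - 40960) = 11568*7864 = 90970752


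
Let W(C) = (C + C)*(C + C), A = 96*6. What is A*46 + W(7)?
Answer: 26692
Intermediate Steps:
A = 576
W(C) = 4*C² (W(C) = (2*C)*(2*C) = 4*C²)
A*46 + W(7) = 576*46 + 4*7² = 26496 + 4*49 = 26496 + 196 = 26692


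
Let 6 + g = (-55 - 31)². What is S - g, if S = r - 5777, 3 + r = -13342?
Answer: -26512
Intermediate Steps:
r = -13345 (r = -3 - 13342 = -13345)
g = 7390 (g = -6 + (-55 - 31)² = -6 + (-86)² = -6 + 7396 = 7390)
S = -19122 (S = -13345 - 5777 = -19122)
S - g = -19122 - 1*7390 = -19122 - 7390 = -26512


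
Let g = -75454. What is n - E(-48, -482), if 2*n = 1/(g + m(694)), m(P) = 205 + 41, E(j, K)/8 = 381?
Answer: -458467969/150416 ≈ -3048.0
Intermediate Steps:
E(j, K) = 3048 (E(j, K) = 8*381 = 3048)
m(P) = 246
n = -1/150416 (n = 1/(2*(-75454 + 246)) = (½)/(-75208) = (½)*(-1/75208) = -1/150416 ≈ -6.6482e-6)
n - E(-48, -482) = -1/150416 - 1*3048 = -1/150416 - 3048 = -458467969/150416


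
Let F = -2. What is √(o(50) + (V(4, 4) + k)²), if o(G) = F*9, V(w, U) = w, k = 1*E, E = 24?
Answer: √766 ≈ 27.677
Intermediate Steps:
k = 24 (k = 1*24 = 24)
o(G) = -18 (o(G) = -2*9 = -18)
√(o(50) + (V(4, 4) + k)²) = √(-18 + (4 + 24)²) = √(-18 + 28²) = √(-18 + 784) = √766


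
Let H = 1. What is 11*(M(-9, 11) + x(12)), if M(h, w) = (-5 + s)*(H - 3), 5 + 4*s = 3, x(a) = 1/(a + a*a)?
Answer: 18887/156 ≈ 121.07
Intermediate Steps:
x(a) = 1/(a + a**2)
s = -1/2 (s = -5/4 + (1/4)*3 = -5/4 + 3/4 = -1/2 ≈ -0.50000)
M(h, w) = 11 (M(h, w) = (-5 - 1/2)*(1 - 3) = -11/2*(-2) = 11)
11*(M(-9, 11) + x(12)) = 11*(11 + 1/(12*(1 + 12))) = 11*(11 + (1/12)/13) = 11*(11 + (1/12)*(1/13)) = 11*(11 + 1/156) = 11*(1717/156) = 18887/156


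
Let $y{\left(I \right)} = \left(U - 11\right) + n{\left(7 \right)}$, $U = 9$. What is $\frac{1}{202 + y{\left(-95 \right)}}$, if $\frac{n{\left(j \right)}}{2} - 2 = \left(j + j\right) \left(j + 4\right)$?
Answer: $\frac{1}{512} \approx 0.0019531$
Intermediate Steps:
$n{\left(j \right)} = 4 + 4 j \left(4 + j\right)$ ($n{\left(j \right)} = 4 + 2 \left(j + j\right) \left(j + 4\right) = 4 + 2 \cdot 2 j \left(4 + j\right) = 4 + 4 j \left(4 + j\right)$)
$y{\left(I \right)} = 310$ ($y{\left(I \right)} = \left(9 - 11\right) + \left(4 + 4 \cdot 7^{2} + 16 \cdot 7\right) = -2 + \left(4 + 4 \cdot 49 + 112\right) = -2 + \left(4 + 196 + 112\right) = -2 + 312 = 310$)
$\frac{1}{202 + y{\left(-95 \right)}} = \frac{1}{202 + 310} = \frac{1}{512}$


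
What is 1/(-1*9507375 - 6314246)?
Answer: -1/15821621 ≈ -6.3205e-8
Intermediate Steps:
1/(-1*9507375 - 6314246) = 1/(-9507375 - 6314246) = 1/(-15821621) = -1/15821621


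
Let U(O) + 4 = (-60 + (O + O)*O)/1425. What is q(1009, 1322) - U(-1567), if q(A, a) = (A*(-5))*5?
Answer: -40850843/1425 ≈ -28667.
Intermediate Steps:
U(O) = -384/95 + 2*O**2/1425 (U(O) = -4 + (-60 + (O + O)*O)/1425 = -4 + (-60 + (2*O)*O)*(1/1425) = -4 + (-60 + 2*O**2)*(1/1425) = -4 + (-4/95 + 2*O**2/1425) = -384/95 + 2*O**2/1425)
q(A, a) = -25*A (q(A, a) = -5*A*5 = -25*A)
q(1009, 1322) - U(-1567) = -25*1009 - (-384/95 + (2/1425)*(-1567)**2) = -25225 - (-384/95 + (2/1425)*2455489) = -25225 - (-384/95 + 4910978/1425) = -25225 - 1*4905218/1425 = -25225 - 4905218/1425 = -40850843/1425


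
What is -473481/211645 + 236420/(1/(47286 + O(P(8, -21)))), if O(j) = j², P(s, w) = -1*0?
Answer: 2366054825543919/211645 ≈ 1.1179e+10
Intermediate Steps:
P(s, w) = 0
-473481/211645 + 236420/(1/(47286 + O(P(8, -21)))) = -473481/211645 + 236420/(1/(47286 + 0²)) = -473481*1/211645 + 236420/(1/(47286 + 0)) = -473481/211645 + 236420/(1/47286) = -473481/211645 + 236420*47286 = -473481/211645 + 11179356120 = 2366054825543919/211645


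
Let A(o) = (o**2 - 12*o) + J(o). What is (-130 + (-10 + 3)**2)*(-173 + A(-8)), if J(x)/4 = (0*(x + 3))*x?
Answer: 1053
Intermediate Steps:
J(x) = 0 (J(x) = 4*((0*(x + 3))*x) = 4*((0*(3 + x))*x) = 4*(0*x) = 4*0 = 0)
A(o) = o**2 - 12*o (A(o) = (o**2 - 12*o) + 0 = o**2 - 12*o)
(-130 + (-10 + 3)**2)*(-173 + A(-8)) = (-130 + (-10 + 3)**2)*(-173 - 8*(-12 - 8)) = (-130 + (-7)**2)*(-173 - 8*(-20)) = (-130 + 49)*(-173 + 160) = -81*(-13) = 1053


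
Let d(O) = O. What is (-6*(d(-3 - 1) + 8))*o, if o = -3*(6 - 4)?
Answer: 144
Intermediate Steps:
o = -6 (o = -3*2 = -6)
(-6*(d(-3 - 1) + 8))*o = -6*((-3 - 1) + 8)*(-6) = -6*(-4 + 8)*(-6) = -6*4*(-6) = -24*(-6) = 144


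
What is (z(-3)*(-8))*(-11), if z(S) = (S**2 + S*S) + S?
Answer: 1320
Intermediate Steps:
z(S) = S + 2*S**2 (z(S) = (S**2 + S**2) + S = 2*S**2 + S = S + 2*S**2)
(z(-3)*(-8))*(-11) = (-3*(1 + 2*(-3))*(-8))*(-11) = (-3*(1 - 6)*(-8))*(-11) = (-3*(-5)*(-8))*(-11) = (15*(-8))*(-11) = -120*(-11) = 1320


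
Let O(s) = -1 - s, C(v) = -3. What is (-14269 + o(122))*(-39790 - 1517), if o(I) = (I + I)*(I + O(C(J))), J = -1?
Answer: -660375009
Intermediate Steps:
o(I) = 2*I*(2 + I) (o(I) = (I + I)*(I + (-1 - 1*(-3))) = (2*I)*(I + (-1 + 3)) = (2*I)*(I + 2) = (2*I)*(2 + I) = 2*I*(2 + I))
(-14269 + o(122))*(-39790 - 1517) = (-14269 + 2*122*(2 + 122))*(-39790 - 1517) = (-14269 + 2*122*124)*(-41307) = (-14269 + 30256)*(-41307) = 15987*(-41307) = -660375009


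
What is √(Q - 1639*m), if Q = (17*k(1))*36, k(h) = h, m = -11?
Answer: √18641 ≈ 136.53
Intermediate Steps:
Q = 612 (Q = (17*1)*36 = 17*36 = 612)
√(Q - 1639*m) = √(612 - 1639*(-11)) = √(612 + 18029) = √18641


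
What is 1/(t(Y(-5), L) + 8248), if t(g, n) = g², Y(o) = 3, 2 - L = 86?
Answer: 1/8257 ≈ 0.00012111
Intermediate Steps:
L = -84 (L = 2 - 1*86 = 2 - 86 = -84)
1/(t(Y(-5), L) + 8248) = 1/(3² + 8248) = 1/(9 + 8248) = 1/8257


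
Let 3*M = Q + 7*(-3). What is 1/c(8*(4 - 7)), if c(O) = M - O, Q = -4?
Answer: 3/47 ≈ 0.063830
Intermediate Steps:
Q = -4 (Q = -1*4 = -4)
M = -25/3 (M = (-4 + 7*(-3))/3 = (-4 - 21)/3 = (⅓)*(-25) = -25/3 ≈ -8.3333)
c(O) = -25/3 - O
1/c(8*(4 - 7)) = 1/(-25/3 - 8*(4 - 7)) = 1/(-25/3 - 8*(-3)) = 1/(-25/3 - 1*(-24)) = 1/(-25/3 + 24) = 1/(47/3) = 3/47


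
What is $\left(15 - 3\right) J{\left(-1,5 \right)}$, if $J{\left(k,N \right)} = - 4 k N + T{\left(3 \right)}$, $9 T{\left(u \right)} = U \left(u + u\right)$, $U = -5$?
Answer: $200$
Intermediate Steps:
$T{\left(u \right)} = - \frac{10 u}{9}$ ($T{\left(u \right)} = \frac{\left(-5\right) \left(u + u\right)}{9} = \frac{\left(-5\right) 2 u}{9} = \frac{\left(-10\right) u}{9} = - \frac{10 u}{9}$)
$J{\left(k,N \right)} = - \frac{10}{3} - 4 N k$ ($J{\left(k,N \right)} = - 4 k N - \frac{10}{3} = - 4 N k - \frac{10}{3} = - \frac{10}{3} - 4 N k$)
$\left(15 - 3\right) J{\left(-1,5 \right)} = \left(15 - 3\right) \left(- \frac{10}{3} - 20 \left(-1\right)\right) = 12 \left(- \frac{10}{3} + 20\right) = 12 \cdot \frac{50}{3} = 200$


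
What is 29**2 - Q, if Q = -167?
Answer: 1008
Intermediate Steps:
29**2 - Q = 29**2 - 1*(-167) = 841 + 167 = 1008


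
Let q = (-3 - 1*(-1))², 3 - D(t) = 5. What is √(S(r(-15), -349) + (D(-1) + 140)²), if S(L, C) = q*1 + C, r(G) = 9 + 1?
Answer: √18699 ≈ 136.74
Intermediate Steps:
D(t) = -2 (D(t) = 3 - 1*5 = 3 - 5 = -2)
q = 4 (q = (-3 + 1)² = (-2)² = 4)
r(G) = 10
S(L, C) = 4 + C (S(L, C) = 4*1 + C = 4 + C)
√(S(r(-15), -349) + (D(-1) + 140)²) = √((4 - 349) + (-2 + 140)²) = √(-345 + 138²) = √(-345 + 19044) = √18699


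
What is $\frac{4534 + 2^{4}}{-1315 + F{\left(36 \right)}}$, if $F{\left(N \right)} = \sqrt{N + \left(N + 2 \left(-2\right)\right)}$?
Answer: $- \frac{5983250}{1729157} - \frac{9100 \sqrt{17}}{1729157} \approx -3.4819$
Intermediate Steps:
$F{\left(N \right)} = \sqrt{-4 + 2 N}$ ($F{\left(N \right)} = \sqrt{N + \left(N - 4\right)} = \sqrt{N + \left(-4 + N\right)} = \sqrt{-4 + 2 N}$)
$\frac{4534 + 2^{4}}{-1315 + F{\left(36 \right)}} = \frac{4534 + 2^{4}}{-1315 + \sqrt{-4 + 2 \cdot 36}} = \frac{4534 + 16}{-1315 + \sqrt{-4 + 72}} = \frac{4550}{-1315 + \sqrt{68}} = \frac{4550}{-1315 + 2 \sqrt{17}}$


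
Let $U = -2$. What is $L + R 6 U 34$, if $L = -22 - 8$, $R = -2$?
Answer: $786$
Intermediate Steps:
$L = -30$ ($L = -22 - 8 = -30$)
$L + R 6 U 34 = -30 + \left(-2\right) 6 \left(-2\right) 34 = -30 + \left(-12\right) \left(-2\right) 34 = -30 + 24 \cdot 34 = -30 + 816 = 786$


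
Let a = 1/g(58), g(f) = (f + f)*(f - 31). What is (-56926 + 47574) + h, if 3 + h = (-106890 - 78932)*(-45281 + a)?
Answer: 13176631824971/1566 ≈ 8.4142e+9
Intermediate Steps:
g(f) = 2*f*(-31 + f) (g(f) = (2*f)*(-31 + f) = 2*f*(-31 + f))
a = 1/3132 (a = 1/(2*58*(-31 + 58)) = 1/(2*58*27) = 1/3132 ≈ 0.00031928)
h = 13176646470203/1566 (h = -3 + (-106890 - 78932)*(-45281 + 1/3132) = -3 - 185822*(-141820091/3132) = -3 + 13176646474901/1566 = 13176646470203/1566 ≈ 8.4142e+9)
(-56926 + 47574) + h = (-56926 + 47574) + 13176646470203/1566 = -9352 + 13176646470203/1566 = 13176631824971/1566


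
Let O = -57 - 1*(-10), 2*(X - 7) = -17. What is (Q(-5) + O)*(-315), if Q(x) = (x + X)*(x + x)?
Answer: -5670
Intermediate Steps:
X = -3/2 (X = 7 + (1/2)*(-17) = 7 - 17/2 = -3/2 ≈ -1.5000)
O = -47 (O = -57 + 10 = -47)
Q(x) = 2*x*(-3/2 + x) (Q(x) = (x - 3/2)*(x + x) = (-3/2 + x)*(2*x) = 2*x*(-3/2 + x))
(Q(-5) + O)*(-315) = (-5*(-3 + 2*(-5)) - 47)*(-315) = (-5*(-3 - 10) - 47)*(-315) = (-5*(-13) - 47)*(-315) = (65 - 47)*(-315) = 18*(-315) = -5670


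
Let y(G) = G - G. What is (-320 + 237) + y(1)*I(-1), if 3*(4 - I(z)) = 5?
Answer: -83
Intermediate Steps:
I(z) = 7/3 (I(z) = 4 - ⅓*5 = 4 - 5/3 = 7/3)
y(G) = 0
(-320 + 237) + y(1)*I(-1) = (-320 + 237) + 0*(7/3) = -83 + 0 = -83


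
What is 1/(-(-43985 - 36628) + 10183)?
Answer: 1/90796 ≈ 1.1014e-5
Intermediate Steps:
1/(-(-43985 - 36628) + 10183) = 1/(-1*(-80613) + 10183) = 1/(80613 + 10183) = 1/90796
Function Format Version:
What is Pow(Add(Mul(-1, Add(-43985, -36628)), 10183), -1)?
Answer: Rational(1, 90796) ≈ 1.1014e-5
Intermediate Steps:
Pow(Add(Mul(-1, Add(-43985, -36628)), 10183), -1) = Pow(Add(Mul(-1, -80613), 10183), -1) = Pow(Add(80613, 10183), -1) = Pow(90796, -1) = Rational(1, 90796)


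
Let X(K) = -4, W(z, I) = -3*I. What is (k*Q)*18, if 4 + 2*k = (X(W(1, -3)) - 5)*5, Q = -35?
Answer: 15435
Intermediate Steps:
k = -49/2 (k = -2 + ((-4 - 5)*5)/2 = -2 + (-9*5)/2 = -2 + (½)*(-45) = -2 - 45/2 = -49/2 ≈ -24.500)
(k*Q)*18 = -49/2*(-35)*18 = (1715/2)*18 = 15435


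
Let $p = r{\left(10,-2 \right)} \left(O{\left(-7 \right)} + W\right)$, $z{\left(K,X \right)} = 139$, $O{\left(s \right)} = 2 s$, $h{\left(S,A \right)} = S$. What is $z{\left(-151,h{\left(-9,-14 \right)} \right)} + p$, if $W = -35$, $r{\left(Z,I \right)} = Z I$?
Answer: $1119$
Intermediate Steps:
$r{\left(Z,I \right)} = I Z$
$p = 980$ ($p = \left(-2\right) 10 \left(2 \left(-7\right) - 35\right) = - 20 \left(-14 - 35\right) = \left(-20\right) \left(-49\right) = 980$)
$z{\left(-151,h{\left(-9,-14 \right)} \right)} + p = 139 + 980 = 1119$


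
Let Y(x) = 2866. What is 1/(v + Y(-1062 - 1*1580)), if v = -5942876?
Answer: -1/5940010 ≈ -1.6835e-7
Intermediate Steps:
1/(v + Y(-1062 - 1*1580)) = 1/(-5942876 + 2866) = 1/(-5940010) = -1/5940010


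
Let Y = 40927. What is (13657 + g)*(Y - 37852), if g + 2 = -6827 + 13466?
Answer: 62404050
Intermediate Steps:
g = 6637 (g = -2 + (-6827 + 13466) = -2 + 6639 = 6637)
(13657 + g)*(Y - 37852) = (13657 + 6637)*(40927 - 37852) = 20294*3075 = 62404050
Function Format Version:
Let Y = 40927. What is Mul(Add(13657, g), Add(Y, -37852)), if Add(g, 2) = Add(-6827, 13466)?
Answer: 62404050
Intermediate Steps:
g = 6637 (g = Add(-2, Add(-6827, 13466)) = Add(-2, 6639) = 6637)
Mul(Add(13657, g), Add(Y, -37852)) = Mul(Add(13657, 6637), Add(40927, -37852)) = Mul(20294, 3075) = 62404050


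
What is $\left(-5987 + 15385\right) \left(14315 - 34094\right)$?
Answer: $-185883042$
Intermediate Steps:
$\left(-5987 + 15385\right) \left(14315 - 34094\right) = 9398 \left(-19779\right) = -185883042$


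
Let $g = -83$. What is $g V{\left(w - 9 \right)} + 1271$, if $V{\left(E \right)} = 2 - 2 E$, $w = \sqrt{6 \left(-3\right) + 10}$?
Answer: $-389 + 332 i \sqrt{2} \approx -389.0 + 469.52 i$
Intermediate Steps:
$w = 2 i \sqrt{2}$ ($w = \sqrt{-18 + 10} = \sqrt{-8} = 2 i \sqrt{2} \approx 2.8284 i$)
$g V{\left(w - 9 \right)} + 1271 = - 83 \left(2 - 2 \left(2 i \sqrt{2} - 9\right)\right) + 1271 = - 83 \left(2 - 2 \left(-9 + 2 i \sqrt{2}\right)\right) + 1271 = - 83 \left(2 + \left(18 - 4 i \sqrt{2}\right)\right) + 1271 = - 83 \left(20 - 4 i \sqrt{2}\right) + 1271 = \left(-1660 + 332 i \sqrt{2}\right) + 1271 = -389 + 332 i \sqrt{2}$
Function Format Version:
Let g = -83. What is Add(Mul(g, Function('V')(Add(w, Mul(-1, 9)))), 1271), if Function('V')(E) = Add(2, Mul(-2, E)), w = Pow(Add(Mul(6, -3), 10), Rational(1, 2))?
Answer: Add(-389, Mul(332, I, Pow(2, Rational(1, 2)))) ≈ Add(-389.00, Mul(469.52, I))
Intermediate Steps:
w = Mul(2, I, Pow(2, Rational(1, 2))) (w = Pow(Add(-18, 10), Rational(1, 2)) = Pow(-8, Rational(1, 2)) = Mul(2, I, Pow(2, Rational(1, 2))) ≈ Mul(2.8284, I))
Add(Mul(g, Function('V')(Add(w, Mul(-1, 9)))), 1271) = Add(Mul(-83, Add(2, Mul(-2, Add(Mul(2, I, Pow(2, Rational(1, 2))), Mul(-1, 9))))), 1271) = Add(Mul(-83, Add(2, Mul(-2, Add(Mul(2, I, Pow(2, Rational(1, 2))), -9)))), 1271) = Add(Mul(-83, Add(2, Mul(-2, Add(-9, Mul(2, I, Pow(2, Rational(1, 2))))))), 1271) = Add(Mul(-83, Add(2, Add(18, Mul(-4, I, Pow(2, Rational(1, 2)))))), 1271) = Add(Mul(-83, Add(20, Mul(-4, I, Pow(2, Rational(1, 2))))), 1271) = Add(Add(-1660, Mul(332, I, Pow(2, Rational(1, 2)))), 1271) = Add(-389, Mul(332, I, Pow(2, Rational(1, 2))))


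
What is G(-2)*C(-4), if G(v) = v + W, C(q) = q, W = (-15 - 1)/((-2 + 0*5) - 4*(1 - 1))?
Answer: -24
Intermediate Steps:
W = 8 (W = -16/((-2 + 0) - 4*0) = -16/(-2 + 0) = -16/(-2) = -16*(-½) = 8)
G(v) = 8 + v (G(v) = v + 8 = 8 + v)
G(-2)*C(-4) = (8 - 2)*(-4) = 6*(-4) = -24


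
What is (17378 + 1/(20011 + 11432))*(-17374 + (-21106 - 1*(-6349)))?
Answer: -17556907115605/31443 ≈ -5.5837e+8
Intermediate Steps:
(17378 + 1/(20011 + 11432))*(-17374 + (-21106 - 1*(-6349))) = (17378 + 1/31443)*(-17374 + (-21106 + 6349)) = (17378 + 1/31443)*(-17374 - 14757) = (546416455/31443)*(-32131) = -17556907115605/31443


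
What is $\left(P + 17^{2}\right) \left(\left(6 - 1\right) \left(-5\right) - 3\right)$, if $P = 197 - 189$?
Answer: $-8316$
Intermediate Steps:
$P = 8$ ($P = 197 - 189 = 8$)
$\left(P + 17^{2}\right) \left(\left(6 - 1\right) \left(-5\right) - 3\right) = \left(8 + 17^{2}\right) \left(\left(6 - 1\right) \left(-5\right) - 3\right) = \left(8 + 289\right) \left(5 \left(-5\right) - 3\right) = 297 \left(-25 - 3\right) = 297 \left(-28\right) = -8316$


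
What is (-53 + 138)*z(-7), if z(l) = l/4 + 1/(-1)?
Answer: -935/4 ≈ -233.75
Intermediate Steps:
z(l) = -1 + l/4 (z(l) = l*(¼) + 1*(-1) = l/4 - 1 = -1 + l/4)
(-53 + 138)*z(-7) = (-53 + 138)*(-1 + (¼)*(-7)) = 85*(-1 - 7/4) = 85*(-11/4) = -935/4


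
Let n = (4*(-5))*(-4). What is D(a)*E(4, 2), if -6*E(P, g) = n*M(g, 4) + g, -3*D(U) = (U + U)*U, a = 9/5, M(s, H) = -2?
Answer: -1422/25 ≈ -56.880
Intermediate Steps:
a = 9/5 (a = 9*(1/5) = 9/5 ≈ 1.8000)
n = 80 (n = -20*(-4) = 80)
D(U) = -2*U**2/3 (D(U) = -(U + U)*U/3 = -2*U*U/3 = -2*U**2/3)
E(P, g) = 80/3 - g/6 (E(P, g) = -(80*(-2) + g)/6 = -(-160 + g)/6 = 80/3 - g/6)
D(a)*E(4, 2) = (-2*(9/5)**2/3)*(80/3 - 1/6*2) = (-2/3*81/25)*(80/3 - 1/3) = -54/25*79/3 = -1422/25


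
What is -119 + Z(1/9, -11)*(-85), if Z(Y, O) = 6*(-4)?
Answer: 1921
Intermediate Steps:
Z(Y, O) = -24
-119 + Z(1/9, -11)*(-85) = -119 - 24*(-85) = -119 + 2040 = 1921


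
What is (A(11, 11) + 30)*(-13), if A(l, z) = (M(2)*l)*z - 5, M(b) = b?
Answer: -3471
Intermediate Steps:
A(l, z) = -5 + 2*l*z (A(l, z) = (2*l)*z - 5 = 2*l*z - 5 = -5 + 2*l*z)
(A(11, 11) + 30)*(-13) = ((-5 + 2*11*11) + 30)*(-13) = ((-5 + 242) + 30)*(-13) = (237 + 30)*(-13) = 267*(-13) = -3471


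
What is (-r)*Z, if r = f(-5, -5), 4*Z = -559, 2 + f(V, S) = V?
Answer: -3913/4 ≈ -978.25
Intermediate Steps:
f(V, S) = -2 + V
Z = -559/4 (Z = (1/4)*(-559) = -559/4 ≈ -139.75)
r = -7 (r = -2 - 5 = -7)
(-r)*Z = -1*(-7)*(-559/4) = 7*(-559/4) = -3913/4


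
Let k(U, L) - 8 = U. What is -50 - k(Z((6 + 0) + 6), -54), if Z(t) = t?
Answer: -70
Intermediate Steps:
k(U, L) = 8 + U
-50 - k(Z((6 + 0) + 6), -54) = -50 - (8 + ((6 + 0) + 6)) = -50 - (8 + (6 + 6)) = -50 - (8 + 12) = -50 - 1*20 = -50 - 20 = -70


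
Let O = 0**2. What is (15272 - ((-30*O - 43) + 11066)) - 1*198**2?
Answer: -34955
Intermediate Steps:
O = 0
(15272 - ((-30*O - 43) + 11066)) - 1*198**2 = (15272 - ((-30*0 - 43) + 11066)) - 1*198**2 = (15272 - ((0 - 43) + 11066)) - 1*39204 = (15272 - (-43 + 11066)) - 39204 = (15272 - 1*11023) - 39204 = (15272 - 11023) - 39204 = 4249 - 39204 = -34955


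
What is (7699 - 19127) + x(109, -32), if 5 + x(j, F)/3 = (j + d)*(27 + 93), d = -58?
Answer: 6917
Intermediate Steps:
x(j, F) = -20895 + 360*j (x(j, F) = -15 + 3*((j - 58)*(27 + 93)) = -15 + 3*((-58 + j)*120) = -15 + 3*(-6960 + 120*j) = -15 + (-20880 + 360*j) = -20895 + 360*j)
(7699 - 19127) + x(109, -32) = (7699 - 19127) + (-20895 + 360*109) = -11428 + (-20895 + 39240) = -11428 + 18345 = 6917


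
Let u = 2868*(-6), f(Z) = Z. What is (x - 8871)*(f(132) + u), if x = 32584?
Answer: -404923188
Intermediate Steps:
u = -17208
(x - 8871)*(f(132) + u) = (32584 - 8871)*(132 - 17208) = 23713*(-17076) = -404923188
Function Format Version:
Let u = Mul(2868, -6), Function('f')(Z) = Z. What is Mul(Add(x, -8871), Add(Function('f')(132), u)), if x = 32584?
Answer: -404923188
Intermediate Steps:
u = -17208
Mul(Add(x, -8871), Add(Function('f')(132), u)) = Mul(Add(32584, -8871), Add(132, -17208)) = Mul(23713, -17076) = -404923188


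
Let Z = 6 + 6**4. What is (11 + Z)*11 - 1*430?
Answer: 14013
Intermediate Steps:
Z = 1302 (Z = 6 + 1296 = 1302)
(11 + Z)*11 - 1*430 = (11 + 1302)*11 - 1*430 = 1313*11 - 430 = 14443 - 430 = 14013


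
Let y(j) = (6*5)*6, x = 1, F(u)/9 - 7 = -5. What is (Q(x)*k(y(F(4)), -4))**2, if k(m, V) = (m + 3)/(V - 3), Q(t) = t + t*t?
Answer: 133956/49 ≈ 2733.8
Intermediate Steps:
F(u) = 18 (F(u) = 63 + 9*(-5) = 63 - 45 = 18)
y(j) = 180 (y(j) = 30*6 = 180)
Q(t) = t + t**2
k(m, V) = (3 + m)/(-3 + V)
(Q(x)*k(y(F(4)), -4))**2 = ((1*(1 + 1))*((3 + 180)/(-3 - 4)))**2 = ((1*2)*(183/(-7)))**2 = (2*(-1/7*183))**2 = (2*(-183/7))**2 = (-366/7)**2 = 133956/49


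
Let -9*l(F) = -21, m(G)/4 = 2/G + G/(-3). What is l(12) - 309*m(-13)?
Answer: -201377/39 ≈ -5163.5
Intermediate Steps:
m(G) = 8/G - 4*G/3 (m(G) = 4*(2/G + G/(-3)) = 4*(2/G + G*(-⅓)) = 4*(2/G - G/3) = 8/G - 4*G/3)
l(F) = 7/3 (l(F) = -⅑*(-21) = 7/3)
l(12) - 309*m(-13) = 7/3 - 309*(8/(-13) - 4/3*(-13)) = 7/3 - 309*(8*(-1/13) + 52/3) = 7/3 - 309*(-8/13 + 52/3) = 7/3 - 309*652/39 = 7/3 - 67156/13 = -201377/39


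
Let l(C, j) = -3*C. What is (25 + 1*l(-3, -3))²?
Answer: 1156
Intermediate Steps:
(25 + 1*l(-3, -3))² = (25 + 1*(-3*(-3)))² = (25 + 1*9)² = (25 + 9)² = 34² = 1156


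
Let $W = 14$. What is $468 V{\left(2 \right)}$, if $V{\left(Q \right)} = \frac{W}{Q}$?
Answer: $3276$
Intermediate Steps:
$V{\left(Q \right)} = \frac{14}{Q}$
$468 V{\left(2 \right)} = 468 \cdot \frac{14}{2} = 468 \cdot 14 \cdot \frac{1}{2} = 468 \cdot 7 = 3276$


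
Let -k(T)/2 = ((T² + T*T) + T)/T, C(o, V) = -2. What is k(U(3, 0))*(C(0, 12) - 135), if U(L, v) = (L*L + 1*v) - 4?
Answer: 3014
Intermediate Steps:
U(L, v) = -4 + v + L² (U(L, v) = (L² + v) - 4 = (v + L²) - 4 = -4 + v + L²)
k(T) = -2*(T + 2*T²)/T (k(T) = -2*((T² + T*T) + T)/T = -2*((T² + T²) + T)/T = -2*(2*T² + T)/T = -2*(T + 2*T²)/T)
k(U(3, 0))*(C(0, 12) - 135) = (-2 - 4*(-4 + 0 + 3²))*(-2 - 135) = (-2 - 4*(-4 + 0 + 9))*(-137) = (-2 - 4*5)*(-137) = (-2 - 20)*(-137) = -22*(-137) = 3014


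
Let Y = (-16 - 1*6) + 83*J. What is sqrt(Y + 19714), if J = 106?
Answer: sqrt(28490) ≈ 168.79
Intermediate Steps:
Y = 8776 (Y = (-16 - 1*6) + 83*106 = (-16 - 6) + 8798 = -22 + 8798 = 8776)
sqrt(Y + 19714) = sqrt(8776 + 19714) = sqrt(28490)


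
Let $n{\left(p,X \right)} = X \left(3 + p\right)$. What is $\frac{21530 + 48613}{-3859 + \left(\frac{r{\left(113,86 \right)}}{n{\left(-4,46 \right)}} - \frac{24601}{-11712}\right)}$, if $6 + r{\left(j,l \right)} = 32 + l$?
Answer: $- \frac{18894840768}{1039612033} \approx -18.175$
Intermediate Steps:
$r{\left(j,l \right)} = 26 + l$ ($r{\left(j,l \right)} = -6 + \left(32 + l\right) = 26 + l$)
$\frac{21530 + 48613}{-3859 + \left(\frac{r{\left(113,86 \right)}}{n{\left(-4,46 \right)}} - \frac{24601}{-11712}\right)} = \frac{21530 + 48613}{-3859 + \left(\frac{26 + 86}{46 \left(3 - 4\right)} - \frac{24601}{-11712}\right)} = \frac{70143}{-3859 + \left(\frac{112}{46 \left(-1\right)} - - \frac{24601}{11712}\right)} = \frac{70143}{-3859 + \left(\frac{112}{-46} + \frac{24601}{11712}\right)} = \frac{70143}{-3859 + \left(112 \left(- \frac{1}{46}\right) + \frac{24601}{11712}\right)} = \frac{70143}{-3859 + \left(- \frac{56}{23} + \frac{24601}{11712}\right)} = \frac{70143}{-3859 - \frac{90049}{269376}} = \frac{70143}{- \frac{1039612033}{269376}} = 70143 \left(- \frac{269376}{1039612033}\right) = - \frac{18894840768}{1039612033}$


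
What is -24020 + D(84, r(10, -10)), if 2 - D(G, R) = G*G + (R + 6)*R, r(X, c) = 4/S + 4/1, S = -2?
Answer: -31090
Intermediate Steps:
r(X, c) = 2 (r(X, c) = 4/(-2) + 4/1 = 4*(-½) + 4*1 = -2 + 4 = 2)
D(G, R) = 2 - G² - R*(6 + R) (D(G, R) = 2 - (G*G + (R + 6)*R) = 2 - (G² + (6 + R)*R) = 2 - (G² + R*(6 + R)) = 2 + (-G² - R*(6 + R)) = 2 - G² - R*(6 + R))
-24020 + D(84, r(10, -10)) = -24020 + (2 - 1*84² - 1*2² - 6*2) = -24020 + (2 - 1*7056 - 1*4 - 12) = -24020 + (2 - 7056 - 4 - 12) = -24020 - 7070 = -31090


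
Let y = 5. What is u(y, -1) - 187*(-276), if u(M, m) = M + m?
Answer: 51616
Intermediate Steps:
u(y, -1) - 187*(-276) = (5 - 1) - 187*(-276) = 4 + 51612 = 51616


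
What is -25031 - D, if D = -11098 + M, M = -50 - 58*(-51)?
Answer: -16841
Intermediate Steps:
M = 2908 (M = -50 + 2958 = 2908)
D = -8190 (D = -11098 + 2908 = -8190)
-25031 - D = -25031 - 1*(-8190) = -25031 + 8190 = -16841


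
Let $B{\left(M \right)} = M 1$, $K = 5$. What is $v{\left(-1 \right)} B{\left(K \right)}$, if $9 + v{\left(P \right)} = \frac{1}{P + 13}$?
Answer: $- \frac{535}{12} \approx -44.583$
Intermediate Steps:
$v{\left(P \right)} = -9 + \frac{1}{13 + P}$ ($v{\left(P \right)} = -9 + \frac{1}{P + 13} = -9 + \frac{1}{13 + P}$)
$B{\left(M \right)} = M$
$v{\left(-1 \right)} B{\left(K \right)} = \frac{-116 - -9}{13 - 1} \cdot 5 = \frac{-116 + 9}{12} \cdot 5 = \frac{1}{12} \left(-107\right) 5 = \left(- \frac{107}{12}\right) 5 = - \frac{535}{12}$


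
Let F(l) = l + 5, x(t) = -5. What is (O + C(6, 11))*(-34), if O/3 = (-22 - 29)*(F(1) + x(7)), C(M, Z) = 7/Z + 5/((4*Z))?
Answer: 10353/2 ≈ 5176.5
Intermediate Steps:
C(M, Z) = 33/(4*Z) (C(M, Z) = 7/Z + 5*(1/(4*Z)) = 7/Z + 5/(4*Z) = 33/(4*Z))
F(l) = 5 + l
O = -153 (O = 3*((-22 - 29)*((5 + 1) - 5)) = 3*(-51*(6 - 5)) = 3*(-51*1) = 3*(-51) = -153)
(O + C(6, 11))*(-34) = (-153 + (33/4)/11)*(-34) = (-153 + (33/4)*(1/11))*(-34) = (-153 + ¾)*(-34) = -609/4*(-34) = 10353/2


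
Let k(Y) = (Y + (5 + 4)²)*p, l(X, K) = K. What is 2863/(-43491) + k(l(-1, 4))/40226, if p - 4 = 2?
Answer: -6641902/124962069 ≈ -0.053151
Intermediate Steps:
p = 6 (p = 4 + 2 = 6)
k(Y) = 486 + 6*Y (k(Y) = (Y + (5 + 4)²)*6 = (Y + 9²)*6 = (Y + 81)*6 = (81 + Y)*6 = 486 + 6*Y)
2863/(-43491) + k(l(-1, 4))/40226 = 2863/(-43491) + (486 + 6*4)/40226 = 2863*(-1/43491) + (486 + 24)*(1/40226) = -409/6213 + 510*(1/40226) = -409/6213 + 255/20113 = -6641902/124962069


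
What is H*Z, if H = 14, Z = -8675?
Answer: -121450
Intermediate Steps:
H*Z = 14*(-8675) = -121450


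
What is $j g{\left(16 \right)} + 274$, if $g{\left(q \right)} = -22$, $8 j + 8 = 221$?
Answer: $- \frac{1247}{4} \approx -311.75$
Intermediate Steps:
$j = \frac{213}{8}$ ($j = -1 + \frac{1}{8} \cdot 221 = -1 + \frac{221}{8} = \frac{213}{8} \approx 26.625$)
$j g{\left(16 \right)} + 274 = \frac{213}{8} \left(-22\right) + 274 = - \frac{2343}{4} + 274 = - \frac{1247}{4}$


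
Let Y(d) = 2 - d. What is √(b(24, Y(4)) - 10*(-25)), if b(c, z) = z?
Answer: 2*√62 ≈ 15.748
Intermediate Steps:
√(b(24, Y(4)) - 10*(-25)) = √((2 - 1*4) - 10*(-25)) = √((2 - 4) + 250) = √(-2 + 250) = √248 = 2*√62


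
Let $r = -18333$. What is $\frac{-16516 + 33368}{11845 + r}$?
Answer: $- \frac{4213}{1622} \approx -2.5974$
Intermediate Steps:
$\frac{-16516 + 33368}{11845 + r} = \frac{-16516 + 33368}{11845 - 18333} = \frac{16852}{-6488} = 16852 \left(- \frac{1}{6488}\right) = - \frac{4213}{1622}$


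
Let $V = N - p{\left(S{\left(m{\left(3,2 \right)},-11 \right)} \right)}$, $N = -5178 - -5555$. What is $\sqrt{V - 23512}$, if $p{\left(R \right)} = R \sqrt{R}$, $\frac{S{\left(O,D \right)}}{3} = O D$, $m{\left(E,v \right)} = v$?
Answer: $\sqrt{-23135 + 66 i \sqrt{66}} \approx 1.762 + 152.11 i$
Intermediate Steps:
$S{\left(O,D \right)} = 3 D O$ ($S{\left(O,D \right)} = 3 O D = 3 D O$)
$p{\left(R \right)} = R^{\frac{3}{2}}$
$N = 377$ ($N = -5178 + 5555 = 377$)
$V = 377 + 66 i \sqrt{66}$ ($V = 377 - \left(3 \left(-11\right) 2\right)^{\frac{3}{2}} = 377 - \left(-66\right)^{\frac{3}{2}} = 377 - - 66 i \sqrt{66} = 377 + 66 i \sqrt{66} \approx 377.0 + 536.19 i$)
$\sqrt{V - 23512} = \sqrt{\left(377 + 66 i \sqrt{66}\right) - 23512} = \sqrt{-23135 + 66 i \sqrt{66}}$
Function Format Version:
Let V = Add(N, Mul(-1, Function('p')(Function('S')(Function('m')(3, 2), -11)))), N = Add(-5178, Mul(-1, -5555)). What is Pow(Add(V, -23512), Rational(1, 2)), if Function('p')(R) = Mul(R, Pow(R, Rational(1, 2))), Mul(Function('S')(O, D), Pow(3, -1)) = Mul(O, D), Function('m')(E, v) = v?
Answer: Pow(Add(-23135, Mul(66, I, Pow(66, Rational(1, 2)))), Rational(1, 2)) ≈ Add(1.762, Mul(152.11, I))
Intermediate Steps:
Function('S')(O, D) = Mul(3, D, O) (Function('S')(O, D) = Mul(3, Mul(O, D)) = Mul(3, Mul(D, O)) = Mul(3, D, O))
Function('p')(R) = Pow(R, Rational(3, 2))
N = 377 (N = Add(-5178, 5555) = 377)
V = Add(377, Mul(66, I, Pow(66, Rational(1, 2)))) (V = Add(377, Mul(-1, Pow(Mul(3, -11, 2), Rational(3, 2)))) = Add(377, Mul(-1, Pow(-66, Rational(3, 2)))) = Add(377, Mul(-1, Mul(-66, I, Pow(66, Rational(1, 2))))) = Add(377, Mul(66, I, Pow(66, Rational(1, 2)))) ≈ Add(377.00, Mul(536.19, I)))
Pow(Add(V, -23512), Rational(1, 2)) = Pow(Add(Add(377, Mul(66, I, Pow(66, Rational(1, 2)))), -23512), Rational(1, 2)) = Pow(Add(-23135, Mul(66, I, Pow(66, Rational(1, 2)))), Rational(1, 2))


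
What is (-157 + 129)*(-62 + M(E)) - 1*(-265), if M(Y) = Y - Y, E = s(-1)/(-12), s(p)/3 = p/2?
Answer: 2001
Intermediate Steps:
s(p) = 3*p/2 (s(p) = 3*(p/2) = 3*p/2)
E = ⅛ (E = ((3/2)*(-1))/(-12) = -3/2*(-1/12) = ⅛ ≈ 0.12500)
M(Y) = 0
(-157 + 129)*(-62 + M(E)) - 1*(-265) = (-157 + 129)*(-62 + 0) - 1*(-265) = -28*(-62) + 265 = 1736 + 265 = 2001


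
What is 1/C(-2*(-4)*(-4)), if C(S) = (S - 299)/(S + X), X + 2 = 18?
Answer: 16/331 ≈ 0.048338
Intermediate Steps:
X = 16 (X = -2 + 18 = 16)
C(S) = (-299 + S)/(16 + S) (C(S) = (S - 299)/(S + 16) = (-299 + S)/(16 + S))
1/C(-2*(-4)*(-4)) = 1/((-299 - 2*(-4)*(-4))/(16 - 2*(-4)*(-4))) = 1/((-299 + 8*(-4))/(16 + 8*(-4))) = 1/((-299 - 32)/(16 - 32)) = 1/(-331/(-16)) = 1/(-1/16*(-331)) = 1/(331/16) = 16/331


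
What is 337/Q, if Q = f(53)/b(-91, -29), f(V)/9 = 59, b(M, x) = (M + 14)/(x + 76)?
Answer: -25949/24957 ≈ -1.0397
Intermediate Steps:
b(M, x) = (14 + M)/(76 + x)
f(V) = 531 (f(V) = 9*59 = 531)
Q = -24957/77 (Q = 531/(((14 - 91)/(76 - 29))) = 531/((-77/47)) = 531/(((1/47)*(-77))) = 531/(-77/47) = 531*(-47/77) = -24957/77 ≈ -324.12)
337/Q = 337/(-24957/77) = 337*(-77/24957) = -25949/24957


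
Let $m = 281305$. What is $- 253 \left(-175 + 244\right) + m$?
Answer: $263848$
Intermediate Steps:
$- 253 \left(-175 + 244\right) + m = - 253 \left(-175 + 244\right) + 281305 = \left(-253\right) 69 + 281305 = -17457 + 281305 = 263848$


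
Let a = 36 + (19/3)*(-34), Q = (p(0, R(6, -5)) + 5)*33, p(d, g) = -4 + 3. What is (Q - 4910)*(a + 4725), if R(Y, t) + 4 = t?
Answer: -65157586/3 ≈ -2.1719e+7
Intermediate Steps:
R(Y, t) = -4 + t
p(d, g) = -1
Q = 132 (Q = (-1 + 5)*33 = 4*33 = 132)
a = -538/3 (a = 36 + (19*(⅓))*(-34) = 36 + (19/3)*(-34) = 36 - 646/3 = -538/3 ≈ -179.33)
(Q - 4910)*(a + 4725) = (132 - 4910)*(-538/3 + 4725) = -4778*13637/3 = -65157586/3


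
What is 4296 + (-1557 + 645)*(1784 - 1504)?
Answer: -251064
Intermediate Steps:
4296 + (-1557 + 645)*(1784 - 1504) = 4296 - 912*280 = 4296 - 255360 = -251064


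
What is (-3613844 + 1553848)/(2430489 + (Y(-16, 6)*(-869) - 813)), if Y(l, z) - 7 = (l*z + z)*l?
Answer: -2059996/1172233 ≈ -1.7573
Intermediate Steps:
Y(l, z) = 7 + l*(z + l*z) (Y(l, z) = 7 + (l*z + z)*l = 7 + (z + l*z)*l = 7 + l*(z + l*z))
(-3613844 + 1553848)/(2430489 + (Y(-16, 6)*(-869) - 813)) = (-3613844 + 1553848)/(2430489 + ((7 - 16*6 + 6*(-16)²)*(-869) - 813)) = -2059996/(2430489 + ((7 - 96 + 6*256)*(-869) - 813)) = -2059996/(2430489 + ((7 - 96 + 1536)*(-869) - 813)) = -2059996/(2430489 + (1447*(-869) - 813)) = -2059996/(2430489 + (-1257443 - 813)) = -2059996/(2430489 - 1258256) = -2059996/1172233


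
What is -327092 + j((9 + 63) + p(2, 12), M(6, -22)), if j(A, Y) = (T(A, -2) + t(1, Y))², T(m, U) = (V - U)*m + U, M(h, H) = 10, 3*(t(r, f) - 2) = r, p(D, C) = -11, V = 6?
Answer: -797603/9 ≈ -88623.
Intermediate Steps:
t(r, f) = 2 + r/3
T(m, U) = U + m*(6 - U) (T(m, U) = (6 - U)*m + U = m*(6 - U) + U = U + m*(6 - U))
j(A, Y) = (⅓ + 8*A)² (j(A, Y) = ((-2 + 6*A - 1*(-2)*A) + (2 + (⅓)*1))² = ((-2 + 6*A + 2*A) + (2 + ⅓))² = ((-2 + 8*A) + 7/3)² = (⅓ + 8*A)²)
-327092 + j((9 + 63) + p(2, 12), M(6, -22)) = -327092 + (1 + 24*((9 + 63) - 11))²/9 = -327092 + (1 + 24*(72 - 11))²/9 = -327092 + (1 + 24*61)²/9 = -327092 + (1 + 1464)²/9 = -327092 + (⅑)*1465² = -327092 + (⅑)*2146225 = -327092 + 2146225/9 = -797603/9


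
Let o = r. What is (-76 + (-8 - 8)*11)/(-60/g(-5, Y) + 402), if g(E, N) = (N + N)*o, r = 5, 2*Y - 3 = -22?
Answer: -266/425 ≈ -0.62588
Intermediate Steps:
Y = -19/2 (Y = 3/2 + (½)*(-22) = 3/2 - 11 = -19/2 ≈ -9.5000)
o = 5
g(E, N) = 10*N (g(E, N) = (N + N)*5 = (2*N)*5 = 10*N)
(-76 + (-8 - 8)*11)/(-60/g(-5, Y) + 402) = (-76 + (-8 - 8)*11)/(-60/(10*(-19/2)) + 402) = (-76 - 16*11)/(-60/(-95) + 402) = (-76 - 176)/(-60*(-1/95) + 402) = -252/(12/19 + 402) = -252/7650/19 = -252*19/7650 = -266/425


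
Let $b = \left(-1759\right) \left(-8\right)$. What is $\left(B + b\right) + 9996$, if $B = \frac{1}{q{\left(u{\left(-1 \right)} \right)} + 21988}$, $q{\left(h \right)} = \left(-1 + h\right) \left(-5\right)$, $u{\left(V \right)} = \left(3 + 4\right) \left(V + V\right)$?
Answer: $\frac{531012285}{22063} \approx 24068.0$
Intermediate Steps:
$u{\left(V \right)} = 14 V$ ($u{\left(V \right)} = 7 \cdot 2 V = 14 V$)
$q{\left(h \right)} = 5 - 5 h$
$B = \frac{1}{22063}$ ($B = \frac{1}{\left(5 - 5 \cdot 14 \left(-1\right)\right) + 21988} = \frac{1}{\left(5 - -70\right) + 21988} = \frac{1}{\left(5 + 70\right) + 21988} = \frac{1}{75 + 21988} = \frac{1}{22063} \approx 4.5325 \cdot 10^{-5}$)
$b = 14072$
$\left(B + b\right) + 9996 = \left(\frac{1}{22063} + 14072\right) + 9996 = \frac{310470537}{22063} + 9996 = \frac{531012285}{22063}$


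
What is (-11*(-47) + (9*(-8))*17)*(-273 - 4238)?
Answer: 3189277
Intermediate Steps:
(-11*(-47) + (9*(-8))*17)*(-273 - 4238) = (517 - 72*17)*(-4511) = (517 - 1224)*(-4511) = -707*(-4511) = 3189277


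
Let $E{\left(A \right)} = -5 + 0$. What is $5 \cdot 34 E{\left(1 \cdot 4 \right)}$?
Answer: $-850$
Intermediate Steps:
$E{\left(A \right)} = -5$
$5 \cdot 34 E{\left(1 \cdot 4 \right)} = 5 \cdot 34 \left(-5\right) = 170 \left(-5\right) = -850$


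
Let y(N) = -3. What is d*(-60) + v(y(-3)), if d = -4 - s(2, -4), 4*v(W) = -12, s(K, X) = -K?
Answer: 117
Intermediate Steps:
v(W) = -3 (v(W) = (1/4)*(-12) = -3)
d = -2 (d = -4 - (-1)*2 = -4 - 1*(-2) = -4 + 2 = -2)
d*(-60) + v(y(-3)) = -2*(-60) - 3 = 120 - 3 = 117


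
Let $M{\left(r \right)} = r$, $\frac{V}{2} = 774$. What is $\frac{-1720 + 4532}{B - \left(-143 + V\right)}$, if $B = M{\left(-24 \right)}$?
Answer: $- \frac{2812}{1429} \approx -1.9678$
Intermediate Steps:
$V = 1548$ ($V = 2 \cdot 774 = 1548$)
$B = -24$
$\frac{-1720 + 4532}{B - \left(-143 + V\right)} = \frac{-1720 + 4532}{-24 + \left(143 - 1548\right)} = \frac{2812}{-24 + \left(143 - 1548\right)} = \frac{2812}{-24 - 1405} = \frac{2812}{-1429} = 2812 \left(- \frac{1}{1429}\right) = - \frac{2812}{1429}$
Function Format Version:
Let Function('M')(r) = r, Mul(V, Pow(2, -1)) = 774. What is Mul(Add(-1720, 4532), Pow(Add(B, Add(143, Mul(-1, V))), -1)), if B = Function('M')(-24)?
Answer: Rational(-2812, 1429) ≈ -1.9678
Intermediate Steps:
V = 1548 (V = Mul(2, 774) = 1548)
B = -24
Mul(Add(-1720, 4532), Pow(Add(B, Add(143, Mul(-1, V))), -1)) = Mul(Add(-1720, 4532), Pow(Add(-24, Add(143, Mul(-1, 1548))), -1)) = Mul(2812, Pow(Add(-24, Add(143, -1548)), -1)) = Mul(2812, Pow(Add(-24, -1405), -1)) = Mul(2812, Pow(-1429, -1)) = Mul(2812, Rational(-1, 1429)) = Rational(-2812, 1429)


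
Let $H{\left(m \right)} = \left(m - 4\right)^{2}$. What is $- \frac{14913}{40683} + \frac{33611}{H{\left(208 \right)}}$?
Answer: $\frac{248925635}{564354576} \approx 0.44108$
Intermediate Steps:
$H{\left(m \right)} = \left(-4 + m\right)^{2}$
$- \frac{14913}{40683} + \frac{33611}{H{\left(208 \right)}} = - \frac{14913}{40683} + \frac{33611}{\left(-4 + 208\right)^{2}} = \left(-14913\right) \frac{1}{40683} + \frac{33611}{204^{2}} = - \frac{4971}{13561} + \frac{33611}{41616} = \frac{248925635}{564354576}$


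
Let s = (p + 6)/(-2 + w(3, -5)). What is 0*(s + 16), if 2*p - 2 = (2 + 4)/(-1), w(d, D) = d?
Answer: 0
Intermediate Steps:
p = -2 (p = 1 + ((2 + 4)/(-1))/2 = 1 + (6*(-1))/2 = 1 + (1/2)*(-6) = 1 - 3 = -2)
s = 4 (s = (-2 + 6)/(-2 + 3) = 4/1 = 4*1 = 4)
0*(s + 16) = 0*(4 + 16) = 0*20 = 0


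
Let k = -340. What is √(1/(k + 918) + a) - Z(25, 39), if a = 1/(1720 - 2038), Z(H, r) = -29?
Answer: 29 + I*√10335/2703 ≈ 29.0 + 0.037611*I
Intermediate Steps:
a = -1/318 (a = 1/(-318) = -1/318 ≈ -0.0031447)
√(1/(k + 918) + a) - Z(25, 39) = √(1/(-340 + 918) - 1/318) - 1*(-29) = √(1/578 - 1/318) + 29 = √(-65/45951) + 29 = I*√10335/2703 + 29 = 29 + I*√10335/2703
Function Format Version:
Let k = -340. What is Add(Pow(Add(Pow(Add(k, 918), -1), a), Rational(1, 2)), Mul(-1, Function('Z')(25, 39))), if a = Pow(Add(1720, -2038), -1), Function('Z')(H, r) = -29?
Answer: Add(29, Mul(Rational(1, 2703), I, Pow(10335, Rational(1, 2)))) ≈ Add(29.000, Mul(0.037611, I))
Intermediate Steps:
a = Rational(-1, 318) (a = Pow(-318, -1) = Rational(-1, 318) ≈ -0.0031447)
Add(Pow(Add(Pow(Add(k, 918), -1), a), Rational(1, 2)), Mul(-1, Function('Z')(25, 39))) = Add(Pow(Add(Pow(Add(-340, 918), -1), Rational(-1, 318)), Rational(1, 2)), Mul(-1, -29)) = Add(Pow(Add(Pow(578, -1), Rational(-1, 318)), Rational(1, 2)), 29) = Add(Pow(Add(Rational(1, 578), Rational(-1, 318)), Rational(1, 2)), 29) = Add(Pow(Rational(-65, 45951), Rational(1, 2)), 29) = Add(Mul(Rational(1, 2703), I, Pow(10335, Rational(1, 2))), 29) = Add(29, Mul(Rational(1, 2703), I, Pow(10335, Rational(1, 2))))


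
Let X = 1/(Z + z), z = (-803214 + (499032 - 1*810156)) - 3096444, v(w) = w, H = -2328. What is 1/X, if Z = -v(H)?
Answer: -4208454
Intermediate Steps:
z = -4210782 (z = (-803214 + (499032 - 810156)) - 3096444 = (-803214 - 311124) - 3096444 = -1114338 - 3096444 = -4210782)
Z = 2328 (Z = -1*(-2328) = 2328)
X = -1/4208454 (X = 1/(2328 - 4210782) = 1/(-4208454) = -1/4208454 ≈ -2.3762e-7)
1/X = 1/(-1/4208454) = -4208454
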